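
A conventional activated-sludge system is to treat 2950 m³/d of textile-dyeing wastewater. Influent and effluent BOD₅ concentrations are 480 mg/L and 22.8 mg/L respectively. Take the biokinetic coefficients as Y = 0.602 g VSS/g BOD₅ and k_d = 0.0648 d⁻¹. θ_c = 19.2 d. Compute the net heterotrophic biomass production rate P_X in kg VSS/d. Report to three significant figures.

Correct the yield for decay: Y_obs = Y/(1 + k_d θ_c) = 0.602 / (1 + 0.0648 × 19.2) = 0.602 / 2.244 = 0.2683.
Q·(S₀ − S) = 2950 × (480 − 22.8) × 10⁻³ = 1349 kg/d removed.
Biomass produced: P_X = Y_obs·Q·ΔS = 0.2683 × 1349 ≈ 361.8 kg VSS/d.

P_X ≈ 362 kg VSS/d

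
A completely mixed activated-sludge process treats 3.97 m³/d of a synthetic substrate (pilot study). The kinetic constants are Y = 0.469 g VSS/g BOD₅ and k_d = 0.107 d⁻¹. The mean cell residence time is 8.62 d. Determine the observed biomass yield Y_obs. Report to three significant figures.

Y_obs = Y / (1 + k_d θ_c) = 0.469 / (1 + 0.107 × 8.62) = 0.469 / 1.922 = 0.2440.

Y_obs ≈ 0.244 g VSS/g BOD₅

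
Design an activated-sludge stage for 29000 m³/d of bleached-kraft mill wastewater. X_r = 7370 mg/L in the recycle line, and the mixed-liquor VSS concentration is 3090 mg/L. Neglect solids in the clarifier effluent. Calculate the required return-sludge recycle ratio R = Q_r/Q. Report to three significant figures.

Solids balance on the clarifier gives (1+R)X = R·X_r, so R = X/(X_r − X) = 3090 / (7370 − 3090) = 0.7220.

R ≈ 0.722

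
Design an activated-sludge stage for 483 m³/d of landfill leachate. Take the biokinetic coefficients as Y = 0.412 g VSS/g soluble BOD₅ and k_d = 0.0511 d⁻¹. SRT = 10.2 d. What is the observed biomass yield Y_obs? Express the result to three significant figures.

Y_obs = Y / (1 + k_d θ_c) = 0.412 / (1 + 0.0511 × 10.2) = 0.412 / 1.521 = 0.2708.

Y_obs ≈ 0.271 g VSS/g soluble BOD₅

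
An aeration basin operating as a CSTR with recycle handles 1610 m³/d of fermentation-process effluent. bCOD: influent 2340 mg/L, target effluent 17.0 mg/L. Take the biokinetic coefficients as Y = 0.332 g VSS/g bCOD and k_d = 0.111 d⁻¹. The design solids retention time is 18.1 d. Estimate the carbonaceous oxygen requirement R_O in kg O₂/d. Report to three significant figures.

Observed yield with endogenous decay: Y_obs = Y / (1 + k_d·θ_c) = 0.332 / (1 + 0.111 × 18.1) = 0.332 / 3.009 = 0.1103 g VSS/g bCOD.
Q·(S₀ − S) = 1610 × (2340 − 17.0) × 10⁻³ = 3740 kg/d removed.
Net sludge production P_X = 0.1103 × 3740 = 412.6 kg VSS/d.
R_O = Q·(S₀ − S) − 1.42·P_X = 3740 − 1.42 × 412.6 = 3154 kg O₂/d.

R_O ≈ 3150 kg O₂/d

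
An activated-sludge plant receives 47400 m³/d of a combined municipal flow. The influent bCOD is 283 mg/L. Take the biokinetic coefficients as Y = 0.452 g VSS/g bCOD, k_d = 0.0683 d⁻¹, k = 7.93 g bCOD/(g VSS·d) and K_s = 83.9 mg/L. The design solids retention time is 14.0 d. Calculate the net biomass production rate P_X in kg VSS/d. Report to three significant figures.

P_X ≈ 3060 kg VSS/d

For a completely mixed reactor with recycle the Lawrence–McCarty relation gives S = K_s·(1 + k_d·θ_c) / [θ_c·(Y·k − k_d) − 1] = 83.9 × (1 + 0.0683 × 14.0) / [14.0 × (0.452 × 7.93 − 0.0683) − 1] = 164.1 / 48.22 = 3.403 mg/L.
The observed yield is Y_obs = Y/(1 + k_d·θ_c) = 0.452 / (1 + 0.0683 × 14.0) = 0.452 / 1.956 = 0.2311 g VSS per g bCOD removed.
Substrate removed = Q·(S₀ − S) = 47400 m³/d × (283 − 3.40) g/m³ = 1.33×10^7 g/d = 13253 kg/d.
Net biomass production P_X = Y_obs × Q·(S₀ − S) = 0.2311 × 13253 = 3062 kg VSS/d.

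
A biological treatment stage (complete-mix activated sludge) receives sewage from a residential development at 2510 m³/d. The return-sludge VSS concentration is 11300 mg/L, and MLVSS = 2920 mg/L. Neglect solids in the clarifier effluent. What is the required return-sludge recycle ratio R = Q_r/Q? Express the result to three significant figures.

R ≈ 0.348

R = Q_r/Q = X/(X_r − X) = 2920 / (11300 − 2920) = 0.3484.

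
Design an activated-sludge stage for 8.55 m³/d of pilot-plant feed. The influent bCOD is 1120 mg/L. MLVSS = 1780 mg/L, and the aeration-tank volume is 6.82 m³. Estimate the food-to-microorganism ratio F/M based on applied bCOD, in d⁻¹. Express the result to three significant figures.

F/M ≈ 0.789 d⁻¹

F/M = Q·S₀ / (V·X) = 8.55 × 1120 / (6.820 × 1780) = 0.7888 g bCOD·(g VSS·d)⁻¹.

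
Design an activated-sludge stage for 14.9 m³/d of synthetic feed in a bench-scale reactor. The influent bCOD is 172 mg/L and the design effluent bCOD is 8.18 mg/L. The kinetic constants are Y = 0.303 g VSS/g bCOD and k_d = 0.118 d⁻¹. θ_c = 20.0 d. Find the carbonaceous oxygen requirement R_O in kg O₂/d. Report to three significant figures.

Observed yield with endogenous decay: Y_obs = Y / (1 + k_d·θ_c) = 0.303 / (1 + 0.118 × 20.0) = 0.303 / 3.360 = 0.09018 g VSS/g bCOD.
Mass of bCOD removed per day: Q(S₀ − S) = 14.9 × 163.8 g/m³ = 2.441 kg/d.
Biomass synthesised: P_X = Y_obs × 2.441 = 0.2201 kg VSS/d.
R_O = Q·ΔS − 1.42 P_X = 2.441 − 0.3126 = 2.128 kg O₂/d.

R_O ≈ 2.13 kg O₂/d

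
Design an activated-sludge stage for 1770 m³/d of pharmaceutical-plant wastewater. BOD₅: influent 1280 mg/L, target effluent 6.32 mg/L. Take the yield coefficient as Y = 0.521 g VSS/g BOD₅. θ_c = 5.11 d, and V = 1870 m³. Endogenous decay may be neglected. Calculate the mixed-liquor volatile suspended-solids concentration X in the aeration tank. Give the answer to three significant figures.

Without decay, X = Y Q (S₀−S) θ_c / V = 0.521 × 1770 × (1280 − 6.32) × 5.11 / 1870 = 3210 mg/L.

X ≈ 3210 mg/L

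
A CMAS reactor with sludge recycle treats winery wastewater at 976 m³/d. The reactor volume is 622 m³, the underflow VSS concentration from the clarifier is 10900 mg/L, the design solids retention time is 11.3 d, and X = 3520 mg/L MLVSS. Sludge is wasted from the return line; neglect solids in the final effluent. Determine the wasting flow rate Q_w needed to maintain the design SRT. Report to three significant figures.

Q_w ≈ 17.8 m³/d

Q_w = (V·X)/(θ_c X_r) = 622.0 × 3520 / (11.3 × 10900) = 17.78 m³/d.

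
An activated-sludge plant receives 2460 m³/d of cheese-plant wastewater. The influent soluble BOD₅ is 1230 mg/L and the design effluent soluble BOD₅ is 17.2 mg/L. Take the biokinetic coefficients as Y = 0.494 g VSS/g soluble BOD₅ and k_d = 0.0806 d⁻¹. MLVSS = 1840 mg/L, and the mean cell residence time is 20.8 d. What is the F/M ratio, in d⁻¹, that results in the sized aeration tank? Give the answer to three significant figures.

From the SRT design equation V = Y Q (S₀−S) θ_c / [X (1 + k_d θ_c)] = 0.494 × 2460 × (1230 − 17.2) × 20.8 / [1840 × (1 + 0.0806 × 20.8)] = 3.07×10^7 / 4925 = 6225 m³.
F/M = applied load / biomass = Q·S₀/(V·X) = 2460 × 1230 / (6225 × 1840) = 0.2642 d⁻¹.

F/M ≈ 0.264 d⁻¹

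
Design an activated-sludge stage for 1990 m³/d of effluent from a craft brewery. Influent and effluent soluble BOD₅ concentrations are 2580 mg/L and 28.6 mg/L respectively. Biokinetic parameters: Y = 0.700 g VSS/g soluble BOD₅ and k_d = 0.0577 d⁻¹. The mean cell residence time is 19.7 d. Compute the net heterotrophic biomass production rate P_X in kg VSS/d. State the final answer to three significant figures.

Y_obs = Y / (1 + k_d θ_c) = 0.700 / (1 + 0.0577 × 19.7) = 0.700 / 2.137 = 0.3276.
Mass of soluble BOD₅ removed per day: Q(S₀ − S) = 1990 × 2551 g/m³ = 5077 kg/d.
P_X = Y_obs · Q(S₀ − S) = 0.3276 × 5077 = 1663 kg VSS/d.

P_X ≈ 1660 kg VSS/d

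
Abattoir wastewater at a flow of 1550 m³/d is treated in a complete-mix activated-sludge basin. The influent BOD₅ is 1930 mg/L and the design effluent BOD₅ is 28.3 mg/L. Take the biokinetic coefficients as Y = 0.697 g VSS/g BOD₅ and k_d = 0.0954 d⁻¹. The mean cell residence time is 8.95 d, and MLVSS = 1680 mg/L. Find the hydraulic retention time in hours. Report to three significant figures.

τ ≈ 91.4 h

Steady-state biomass mass balance: V·X·(1 + k_d·θ_c) = Y·Q·(S₀ − S)·θ_c, so V = 0.697 × 1550 × (1930 − 28.3) × 8.95 / [1680 × (1 + 0.0954 × 8.95)] = 1.84×10^7 / 3114 = 5904 m³.
HRT = V/Q = 5904 m³ / 1550 m³·d⁻¹ = 3.809 d × 24 = 91.42 h.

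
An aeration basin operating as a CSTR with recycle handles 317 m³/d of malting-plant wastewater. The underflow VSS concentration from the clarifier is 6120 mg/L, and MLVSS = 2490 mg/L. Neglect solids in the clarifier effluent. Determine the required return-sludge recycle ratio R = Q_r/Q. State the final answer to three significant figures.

Solids balance on the clarifier gives (1+R)X = R·X_r, so R = X/(X_r − X) = 2490 / (6120 − 2490) = 0.6860.

R ≈ 0.686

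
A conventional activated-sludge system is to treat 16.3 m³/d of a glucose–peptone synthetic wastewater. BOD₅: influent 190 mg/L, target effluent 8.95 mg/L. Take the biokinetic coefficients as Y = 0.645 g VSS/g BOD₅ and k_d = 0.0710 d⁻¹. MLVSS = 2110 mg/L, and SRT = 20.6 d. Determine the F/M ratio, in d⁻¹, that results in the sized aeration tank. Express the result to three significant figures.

F/M ≈ 0.195 d⁻¹

From the SRT design equation V = Y Q (S₀−S) θ_c / [X (1 + k_d θ_c)] = 0.645 × 16.3 × (190 − 8.95) × 20.6 / [2110 × (1 + 0.0710 × 20.6)] = 3.92×10^4 / 5196 = 7.546 m³.
F/M = Q·S₀ / (V·X) = 16.3 × 190 / (7.546 × 2110) = 0.1945 g BOD₅·(g VSS·d)⁻¹.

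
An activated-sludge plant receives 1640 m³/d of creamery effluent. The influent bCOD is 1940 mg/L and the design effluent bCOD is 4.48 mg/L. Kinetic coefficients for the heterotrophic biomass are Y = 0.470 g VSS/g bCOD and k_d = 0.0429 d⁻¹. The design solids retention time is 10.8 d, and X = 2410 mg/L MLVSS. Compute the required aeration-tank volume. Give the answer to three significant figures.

Rearranging the biomass balance for a CMAS with decay, V = Y·Q·ΔS·θ_c / [X·(1+k_d θ_c)] = 0.470 × 1640 × (1940 − 4.48) × 10.8 / [2410 × (1 + 0.0429 × 10.8)] = 1.61×10^7 / 3527 = 4569 m³.

V ≈ 4570 m³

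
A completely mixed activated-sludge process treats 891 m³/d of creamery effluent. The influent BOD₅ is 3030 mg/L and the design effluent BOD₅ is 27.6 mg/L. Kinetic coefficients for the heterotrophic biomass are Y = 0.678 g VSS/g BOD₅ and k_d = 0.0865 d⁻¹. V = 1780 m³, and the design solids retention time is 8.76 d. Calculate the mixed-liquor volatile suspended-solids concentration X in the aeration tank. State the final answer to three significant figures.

From V·X·(1 + k_d·θ_c) = Y·Q·(S₀ − S)·θ_c: X = 0.678 × 891 × (3030 − 27.6) × 8.76 / [1780 × (1 + 0.0865 × 8.76)] = 5078 mg/L.

X ≈ 5080 mg/L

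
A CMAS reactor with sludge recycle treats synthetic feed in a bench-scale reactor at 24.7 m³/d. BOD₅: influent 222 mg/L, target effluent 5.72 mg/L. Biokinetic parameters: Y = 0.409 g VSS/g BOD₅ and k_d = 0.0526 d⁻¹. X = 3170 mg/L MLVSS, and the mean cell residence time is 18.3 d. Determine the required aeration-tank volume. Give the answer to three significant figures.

V ≈ 6.43 m³

Steady-state biomass mass balance: V·X·(1 + k_d·θ_c) = Y·Q·(S₀ − S)·θ_c, so V = 0.409 × 24.7 × (222 − 5.72) × 18.3 / [3170 × (1 + 0.0526 × 18.3)] = 4×10^4 / 6221 = 6.427 m³.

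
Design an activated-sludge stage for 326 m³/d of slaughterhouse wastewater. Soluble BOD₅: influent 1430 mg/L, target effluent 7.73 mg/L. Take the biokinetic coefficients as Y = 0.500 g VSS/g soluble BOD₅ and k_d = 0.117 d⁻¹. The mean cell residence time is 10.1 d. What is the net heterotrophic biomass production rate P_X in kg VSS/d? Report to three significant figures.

Correct the yield for decay: Y_obs = Y/(1 + k_d θ_c) = 0.500 / (1 + 0.117 × 10.1) = 0.500 / 2.182 = 0.2292.
Substrate removed = Q·(S₀ − S) = 326 m³/d × (1430 − 7.73) g/m³ = 4.64×10^5 g/d = 463.7 kg/d.
Biomass produced: P_X = Y_obs·Q·ΔS = 0.2292 × 463.7 ≈ 106.3 kg VSS/d.

P_X ≈ 106 kg VSS/d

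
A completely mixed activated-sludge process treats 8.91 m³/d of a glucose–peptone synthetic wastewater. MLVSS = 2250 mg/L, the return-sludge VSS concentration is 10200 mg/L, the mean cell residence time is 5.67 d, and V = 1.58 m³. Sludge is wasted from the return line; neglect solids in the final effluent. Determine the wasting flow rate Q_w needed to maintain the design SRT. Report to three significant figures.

θ_c = V·X/(Q_w·X_r) when wasting from the recycle, so Q_w = V·X/(θ_c·X_r) = 1.580 × 2250 / (5.67 × 10200) = 0.06147 m³/d.

Q_w ≈ 0.0615 m³/d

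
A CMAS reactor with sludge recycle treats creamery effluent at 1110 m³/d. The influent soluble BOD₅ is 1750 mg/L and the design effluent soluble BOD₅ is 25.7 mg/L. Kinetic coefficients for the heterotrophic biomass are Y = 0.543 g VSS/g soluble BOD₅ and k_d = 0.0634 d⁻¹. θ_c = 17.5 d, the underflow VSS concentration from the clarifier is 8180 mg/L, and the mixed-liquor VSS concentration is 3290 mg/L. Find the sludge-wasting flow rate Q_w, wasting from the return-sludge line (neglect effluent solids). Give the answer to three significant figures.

Q_w ≈ 60.2 m³/d

Rearranging the biomass balance for a CMAS with decay, V = Y·Q·ΔS·θ_c / [X·(1+k_d θ_c)] = 0.543 × 1110 × (1750 − 25.7) × 17.5 / [3290 × (1 + 0.0634 × 17.5)] = 1.82×10^7 / 6940 = 2621 m³.
Wasting from the return line (neglecting effluent solids): Q_w = V·X / (θ_c·X_r) = 2621 × 3290 / (17.5 × 8180) = 60.23 m³/d.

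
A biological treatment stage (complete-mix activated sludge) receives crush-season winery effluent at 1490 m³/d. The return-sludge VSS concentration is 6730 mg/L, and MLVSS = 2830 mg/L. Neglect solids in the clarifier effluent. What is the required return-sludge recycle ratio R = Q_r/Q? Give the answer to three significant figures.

R ≈ 0.726

Solids balance on the clarifier gives (1+R)X = R·X_r, so R = X/(X_r − X) = 2830 / (6730 − 2830) = 0.7256.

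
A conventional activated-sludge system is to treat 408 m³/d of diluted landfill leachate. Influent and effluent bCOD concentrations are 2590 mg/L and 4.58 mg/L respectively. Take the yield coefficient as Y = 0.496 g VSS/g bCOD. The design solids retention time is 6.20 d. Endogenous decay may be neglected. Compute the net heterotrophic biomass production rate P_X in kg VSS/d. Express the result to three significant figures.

Since k_d ≈ 0, Y_obs = Y = 0.496 g VSS/g bCOD.
Substrate removed = Q·(S₀ − S) = 408 m³/d × (2590 − 4.58) g/m³ = 1.05×10^6 g/d = 1055 kg/d.
P_X = Y_obs · Q(S₀ − S) = 0.4960 × 1055 = 523.2 kg VSS/d.

P_X ≈ 523 kg VSS/d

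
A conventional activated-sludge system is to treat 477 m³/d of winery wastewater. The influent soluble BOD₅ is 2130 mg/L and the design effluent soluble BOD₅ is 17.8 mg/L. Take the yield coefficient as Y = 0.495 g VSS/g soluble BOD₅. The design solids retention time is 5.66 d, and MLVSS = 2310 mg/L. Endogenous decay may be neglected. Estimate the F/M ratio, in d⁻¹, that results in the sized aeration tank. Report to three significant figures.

F/M ≈ 0.360 d⁻¹

With k_d = 0 the design equation reduces to V = Y Q (S₀−S) θ_c / X = 0.495 × 477 × (2130 − 17.8) × 5.66 / 2310 = 1222 m³.
F/M = Q·S₀ / (V·X) = 477 × 2130 / (1222 × 2310) = 0.3599 g soluble BOD₅·(g VSS·d)⁻¹.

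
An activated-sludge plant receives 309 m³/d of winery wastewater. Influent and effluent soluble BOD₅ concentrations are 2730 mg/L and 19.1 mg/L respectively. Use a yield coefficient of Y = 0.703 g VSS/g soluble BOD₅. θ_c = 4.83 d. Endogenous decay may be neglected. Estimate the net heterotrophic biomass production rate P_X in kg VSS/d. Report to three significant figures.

P_X ≈ 589 kg VSS/d

With endogenous decay neglected, the observed yield equals the true yield: Y_obs = Y = 0.703 g VSS/g soluble BOD₅.
Q·(S₀ − S) = 309 × (2730 − 19.1) × 10⁻³ = 837.7 kg/d removed.
P_X = Y_obs · Q(S₀ − S) = 0.7030 × 837.7 = 588.9 kg VSS/d.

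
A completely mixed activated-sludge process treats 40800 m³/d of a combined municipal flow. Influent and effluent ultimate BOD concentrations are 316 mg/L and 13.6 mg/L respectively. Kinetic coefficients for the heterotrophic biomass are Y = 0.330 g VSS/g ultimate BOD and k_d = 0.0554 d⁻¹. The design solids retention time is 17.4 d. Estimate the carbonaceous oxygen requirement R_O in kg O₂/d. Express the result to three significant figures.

The observed yield is Y_obs = Y/(1 + k_d·θ_c) = 0.330 / (1 + 0.0554 × 17.4) = 0.330 / 1.964 = 0.1680 g VSS per g ultimate BOD removed.
Substrate removed = Q·(S₀ − S) = 40800 m³/d × (316 − 13.6) g/m³ = 1.23×10^7 g/d = 12338 kg/d.
Biomass synthesised: P_X = Y_obs × 12338 = 2073 kg VSS/d.
Carbonaceous O₂ demand = substrate oxidised − cell-mass equivalent = 12338 − 1.42 × 2073 = 9394 kg O₂/d.

R_O ≈ 9390 kg O₂/d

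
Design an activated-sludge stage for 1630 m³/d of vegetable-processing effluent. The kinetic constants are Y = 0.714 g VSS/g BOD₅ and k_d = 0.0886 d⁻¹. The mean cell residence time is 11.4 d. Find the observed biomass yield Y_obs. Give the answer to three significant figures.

Y_obs ≈ 0.355 g VSS/g BOD₅

Correct the yield for decay: Y_obs = Y/(1 + k_d θ_c) = 0.714 / (1 + 0.0886 × 11.4) = 0.714 / 2.010 = 0.3552.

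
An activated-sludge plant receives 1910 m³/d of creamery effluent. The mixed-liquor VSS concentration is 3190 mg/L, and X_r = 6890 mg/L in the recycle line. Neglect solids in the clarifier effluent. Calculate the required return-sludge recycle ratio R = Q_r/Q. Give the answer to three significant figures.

R ≈ 0.862

Solids balance on the clarifier gives (1+R)X = R·X_r, so R = X/(X_r − X) = 3190 / (6890 − 3190) = 0.8622.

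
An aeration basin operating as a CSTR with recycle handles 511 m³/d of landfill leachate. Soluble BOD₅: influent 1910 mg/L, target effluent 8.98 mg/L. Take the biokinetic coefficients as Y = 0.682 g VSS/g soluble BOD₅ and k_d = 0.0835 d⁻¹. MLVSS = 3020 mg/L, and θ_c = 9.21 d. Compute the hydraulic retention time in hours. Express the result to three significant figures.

Rearranging the biomass balance for a CMAS with decay, V = Y·Q·ΔS·θ_c / [X·(1+k_d θ_c)] = 0.682 × 511 × (1910 − 8.98) × 9.21 / [3020 × (1 + 0.0835 × 9.21)] = 6.1×10^6 / 5342 = 1142 m³.
Hydraulic retention time τ = V/Q = 1142 / 511 = 2.235 d = 53.64 h.

τ ≈ 53.6 h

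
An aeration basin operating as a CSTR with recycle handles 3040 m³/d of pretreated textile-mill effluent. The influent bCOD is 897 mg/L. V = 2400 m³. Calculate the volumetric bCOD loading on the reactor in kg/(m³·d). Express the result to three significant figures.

Applied bCOD load per unit volume = Q·S₀/V = (3040 × 897/1000)/2400 = 1.136 kg bCOD·m⁻³·d⁻¹.

L_v ≈ 1.14 kg bCOD/(m³·d)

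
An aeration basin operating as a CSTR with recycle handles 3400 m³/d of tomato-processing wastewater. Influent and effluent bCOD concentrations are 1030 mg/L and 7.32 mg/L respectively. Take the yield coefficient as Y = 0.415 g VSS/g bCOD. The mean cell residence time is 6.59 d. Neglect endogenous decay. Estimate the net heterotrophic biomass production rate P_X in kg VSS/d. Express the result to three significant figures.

P_X ≈ 1440 kg VSS/d

With endogenous decay neglected, the observed yield equals the true yield: Y_obs = Y = 0.415 g VSS/g bCOD.
Substrate removed = Q·(S₀ − S) = 3400 m³/d × (1030 − 7.32) g/m³ = 3.48×10^6 g/d = 3477 kg/d.
Net biomass production P_X = Y_obs × Q·(S₀ − S) = 0.4150 × 3477 = 1443 kg VSS/d.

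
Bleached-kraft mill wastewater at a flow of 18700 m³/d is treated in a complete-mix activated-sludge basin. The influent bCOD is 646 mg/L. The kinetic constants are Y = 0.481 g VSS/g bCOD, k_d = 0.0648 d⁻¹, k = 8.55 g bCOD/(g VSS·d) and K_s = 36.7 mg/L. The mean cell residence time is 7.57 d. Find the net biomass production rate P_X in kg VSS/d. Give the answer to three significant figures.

Effluent substrate depends only on kinetics and SRT: S = K_s(1 + k_d θ_c) / [θ_c(Yk − k_d) − 1] = 36.7 × (1 + 0.0648 × 7.57) / [7.57 × (0.481 × 8.55 − 0.0648) − 1] = 54.70 / 29.64 = 1.845 mg/L.
The observed yield is Y_obs = Y/(1 + k_d·θ_c) = 0.481 / (1 + 0.0648 × 7.57) = 0.481 / 1.491 = 0.3227 g VSS per g bCOD removed.
Substrate removed = Q·(S₀ − S) = 18700 m³/d × (646 − 1.85) g/m³ = 1.2×10^7 g/d = 12046 kg/d.
Biomass produced: P_X = Y_obs·Q·ΔS = 0.3227 × 12046 ≈ 3887 kg VSS/d.

P_X ≈ 3890 kg VSS/d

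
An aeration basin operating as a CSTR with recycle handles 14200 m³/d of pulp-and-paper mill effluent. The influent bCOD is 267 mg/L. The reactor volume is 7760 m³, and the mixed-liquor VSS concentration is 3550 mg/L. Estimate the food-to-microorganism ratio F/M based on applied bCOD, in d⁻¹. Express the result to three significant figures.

F/M ≈ 0.138 d⁻¹

Food-to-microorganism ratio F/M = Q S₀ / (V X) = 14200 × 267 / (7760 × 3550) = 0.1376 d⁻¹.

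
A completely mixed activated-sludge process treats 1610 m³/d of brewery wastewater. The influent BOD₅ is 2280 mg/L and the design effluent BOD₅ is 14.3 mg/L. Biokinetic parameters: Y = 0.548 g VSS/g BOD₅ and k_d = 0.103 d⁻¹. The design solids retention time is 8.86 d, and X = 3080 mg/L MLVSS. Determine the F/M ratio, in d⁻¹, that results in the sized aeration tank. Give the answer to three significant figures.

F/M ≈ 0.396 d⁻¹

Rearranging the biomass balance for a CMAS with decay, V = Y·Q·ΔS·θ_c / [X·(1+k_d θ_c)] = 0.548 × 1610 × (2280 − 14.3) × 8.86 / [3080 × (1 + 0.103 × 8.86)] = 1.77×10^7 / 5891 = 3007 m³.
Food-to-microorganism ratio F/M = Q S₀ / (V X) = 1610 × 2280 / (3007 × 3080) = 0.3964 d⁻¹.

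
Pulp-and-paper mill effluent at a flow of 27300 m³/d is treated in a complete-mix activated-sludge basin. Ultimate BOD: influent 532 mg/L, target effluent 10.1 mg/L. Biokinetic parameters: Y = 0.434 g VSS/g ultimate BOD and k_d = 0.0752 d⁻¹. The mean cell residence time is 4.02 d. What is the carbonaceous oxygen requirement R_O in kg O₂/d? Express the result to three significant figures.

The observed yield is Y_obs = Y/(1 + k_d·θ_c) = 0.434 / (1 + 0.0752 × 4.02) = 0.434 / 1.302 = 0.3333 g VSS per g ultimate BOD removed.
Mass of ultimate BOD removed per day: Q(S₀ − S) = 27300 × 521.9 g/m³ = 14248 kg/d.
Biomass synthesised: P_X = Y_obs × 14248 = 4748 kg VSS/d.
Carbonaceous O₂ demand = substrate oxidised − cell-mass equivalent = 14248 − 1.42 × 4748 = 7505 kg O₂/d.

R_O ≈ 7510 kg O₂/d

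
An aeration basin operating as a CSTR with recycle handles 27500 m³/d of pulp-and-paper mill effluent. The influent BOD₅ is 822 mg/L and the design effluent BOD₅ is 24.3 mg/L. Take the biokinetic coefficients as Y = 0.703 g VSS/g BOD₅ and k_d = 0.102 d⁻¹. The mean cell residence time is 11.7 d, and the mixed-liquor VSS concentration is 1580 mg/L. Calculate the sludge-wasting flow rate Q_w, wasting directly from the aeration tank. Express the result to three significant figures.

Rearranging the biomass balance for a CMAS with decay, V = Y·Q·ΔS·θ_c / [X·(1+k_d θ_c)] = 0.703 × 27500 × (822 − 24.3) × 11.7 / [1580 × (1 + 0.102 × 11.7)] = 1.8×10^8 / 3466 = 52064 m³.
For wasting at MLVSS concentration, Q_w = V/θ_c = 52064/11.7 = 4450 m³/d.

Q_w ≈ 4450 m³/d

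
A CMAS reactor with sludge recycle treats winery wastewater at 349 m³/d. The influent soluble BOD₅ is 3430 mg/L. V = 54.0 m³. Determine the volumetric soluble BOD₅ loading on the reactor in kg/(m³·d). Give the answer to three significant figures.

L_v ≈ 22.2 kg soluble BOD₅/(m³·d)

Volumetric loading L_v = Q·S₀ / V = 349 × 3430 g/m³ / 54.00 m³ = 22168 g/(m³·d) = 22.17 kg soluble BOD₅/(m³·d).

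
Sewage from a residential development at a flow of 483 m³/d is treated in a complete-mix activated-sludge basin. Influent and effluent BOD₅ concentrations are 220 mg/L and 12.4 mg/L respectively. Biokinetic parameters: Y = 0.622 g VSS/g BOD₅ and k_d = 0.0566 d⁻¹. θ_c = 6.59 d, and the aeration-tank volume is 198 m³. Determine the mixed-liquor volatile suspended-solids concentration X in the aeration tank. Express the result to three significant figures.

X ≈ 1510 mg/L

Solving the biomass balance for X: X = Y Q (S₀−S) θ_c / [V (1+k_d θ_c)] = 0.622 × 483 × (220 − 12.4) × 6.59 / [198 × (1 + 0.0566 × 6.59)] = 1512 mg/L.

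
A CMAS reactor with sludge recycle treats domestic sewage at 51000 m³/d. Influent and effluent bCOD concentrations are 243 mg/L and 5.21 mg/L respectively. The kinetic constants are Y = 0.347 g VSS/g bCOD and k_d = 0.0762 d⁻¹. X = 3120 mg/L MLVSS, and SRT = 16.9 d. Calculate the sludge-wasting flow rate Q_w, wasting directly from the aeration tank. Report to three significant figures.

From the SRT design equation V = Y Q (S₀−S) θ_c / [X (1 + k_d θ_c)] = 0.347 × 51000 × (243 − 5.21) × 16.9 / [3120 × (1 + 0.0762 × 16.9)] = 7.11×10^7 / 7138 = 9963 m³.
Wasting from the aeration tank: Q_w = V / θ_c = 9963 / 16.9 = 589.6 m³/d.

Q_w ≈ 590 m³/d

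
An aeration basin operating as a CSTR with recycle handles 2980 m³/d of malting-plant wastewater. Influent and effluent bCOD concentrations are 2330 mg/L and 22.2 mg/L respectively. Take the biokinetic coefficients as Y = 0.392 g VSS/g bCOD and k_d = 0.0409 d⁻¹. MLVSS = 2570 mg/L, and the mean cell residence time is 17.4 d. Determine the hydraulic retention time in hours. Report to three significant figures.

τ ≈ 85.9 h

Steady-state biomass mass balance: V·X·(1 + k_d·θ_c) = Y·Q·(S₀ − S)·θ_c, so V = 0.392 × 2980 × (2330 − 22.2) × 17.4 / [2570 × (1 + 0.0409 × 17.4)] = 4.69×10^7 / 4399 = 10663 m³.
HRT = V/Q = 10663 m³ / 2980 m³·d⁻¹ = 3.578 d × 24 = 85.88 h.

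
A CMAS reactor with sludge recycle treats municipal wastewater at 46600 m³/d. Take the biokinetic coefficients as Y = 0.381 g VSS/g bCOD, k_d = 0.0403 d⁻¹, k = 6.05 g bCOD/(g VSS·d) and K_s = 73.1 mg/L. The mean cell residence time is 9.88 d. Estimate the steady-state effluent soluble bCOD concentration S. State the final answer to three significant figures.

From the Monod/SRT balance for a CMAS, S = K_s·(1+k_d θ_c)/[θ_c·(Y k − k_d) − 1] = 73.1 × (1 + 0.0403 × 9.88) / [9.88 × (0.381 × 6.05 − 0.0403) − 1] = 102.2 / 21.38 = 4.781 mg/L.

S ≈ 4.78 mg/L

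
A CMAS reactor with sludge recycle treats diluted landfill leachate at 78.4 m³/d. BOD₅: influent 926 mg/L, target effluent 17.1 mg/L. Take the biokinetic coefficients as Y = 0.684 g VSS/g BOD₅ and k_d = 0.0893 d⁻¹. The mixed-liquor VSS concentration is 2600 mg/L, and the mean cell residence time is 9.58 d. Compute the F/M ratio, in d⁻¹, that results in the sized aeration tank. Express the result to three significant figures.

F/M ≈ 0.288 d⁻¹

From the SRT design equation V = Y Q (S₀−S) θ_c / [X (1 + k_d θ_c)] = 0.684 × 78.4 × (926 − 17.1) × 9.58 / [2600 × (1 + 0.0893 × 9.58)] = 4.67×10^5 / 4824 = 96.79 m³.
F/M = applied load / biomass = Q·S₀/(V·X) = 78.4 × 926 / (96.79 × 2600) = 0.2885 d⁻¹.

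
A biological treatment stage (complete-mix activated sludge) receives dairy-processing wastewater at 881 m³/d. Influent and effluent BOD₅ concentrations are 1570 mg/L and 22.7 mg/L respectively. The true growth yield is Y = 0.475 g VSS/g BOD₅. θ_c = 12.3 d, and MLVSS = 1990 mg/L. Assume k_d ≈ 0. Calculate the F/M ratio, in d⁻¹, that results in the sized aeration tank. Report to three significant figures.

With k_d = 0 the design equation reduces to V = Y Q (S₀−S) θ_c / X = 0.475 × 881 × (1570 − 22.7) × 12.3 / 1990 = 4002 m³.
F/M = applied load / biomass = Q·S₀/(V·X) = 881 × 1570 / (4002 × 1990) = 0.1737 d⁻¹.

F/M ≈ 0.174 d⁻¹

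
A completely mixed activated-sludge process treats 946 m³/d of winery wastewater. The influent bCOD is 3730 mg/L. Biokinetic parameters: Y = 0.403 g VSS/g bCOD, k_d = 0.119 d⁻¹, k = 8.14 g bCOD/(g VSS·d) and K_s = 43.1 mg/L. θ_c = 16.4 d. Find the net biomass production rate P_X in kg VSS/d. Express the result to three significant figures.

P_X ≈ 481 kg VSS/d

From the Monod/SRT balance for a CMAS, S = K_s·(1+k_d θ_c)/[θ_c·(Y k − k_d) − 1] = 43.1 × (1 + 0.119 × 16.4) / [16.4 × (0.403 × 8.14 − 0.119) − 1] = 127.2 / 50.85 = 2.502 mg/L.
Y_obs = Y / (1 + k_d θ_c) = 0.403 / (1 + 0.119 × 16.4) = 0.403 / 2.952 = 0.1365.
ΔS = 3730 − 2.50 = 3728 mg/L, so the substrate removal rate is 946 × 3728/1000 = 3526 kg bCOD/d.
Biomass produced: P_X = Y_obs·Q·ΔS = 0.1365 × 3526 ≈ 481.5 kg VSS/d.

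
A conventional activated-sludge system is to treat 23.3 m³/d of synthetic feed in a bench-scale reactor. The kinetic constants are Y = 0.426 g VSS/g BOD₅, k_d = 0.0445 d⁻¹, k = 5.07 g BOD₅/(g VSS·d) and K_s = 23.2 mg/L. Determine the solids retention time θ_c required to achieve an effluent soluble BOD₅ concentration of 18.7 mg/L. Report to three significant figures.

From 1/θ_c = Y·k·S/(K_s + S) − k_d: Y·k·S/(K_s+S) = 0.426 × 5.07 × 18.7 / (23.2 + 18.7) = 0.9639 d⁻¹.
1/θ_c = 0.9639 − 0.0445 = 0.9194 d⁻¹, so θ_c = 1.088 d.

θ_c ≈ 1.09 d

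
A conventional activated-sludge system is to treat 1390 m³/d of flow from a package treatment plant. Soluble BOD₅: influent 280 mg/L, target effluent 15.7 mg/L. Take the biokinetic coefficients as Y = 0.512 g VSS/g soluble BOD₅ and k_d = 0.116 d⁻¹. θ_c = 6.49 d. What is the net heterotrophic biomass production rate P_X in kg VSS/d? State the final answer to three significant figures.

Correct the yield for decay: Y_obs = Y/(1 + k_d θ_c) = 0.512 / (1 + 0.116 × 6.49) = 0.512 / 1.753 = 0.2921.
Substrate removed = Q·(S₀ − S) = 1390 m³/d × (280 − 15.7) g/m³ = 3.67×10^5 g/d = 367.4 kg/d.
Biomass produced: P_X = Y_obs·Q·ΔS = 0.2921 × 367.4 ≈ 107.3 kg VSS/d.

P_X ≈ 107 kg VSS/d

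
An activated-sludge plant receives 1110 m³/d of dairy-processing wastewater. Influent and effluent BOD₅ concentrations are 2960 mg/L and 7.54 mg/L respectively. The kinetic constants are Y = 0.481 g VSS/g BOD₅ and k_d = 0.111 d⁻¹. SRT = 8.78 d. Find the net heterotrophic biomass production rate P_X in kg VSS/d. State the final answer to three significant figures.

Correct the yield for decay: Y_obs = Y/(1 + k_d θ_c) = 0.481 / (1 + 0.111 × 8.78) = 0.481 / 1.975 = 0.2436.
Mass of BOD₅ removed per day: Q(S₀ − S) = 1110 × 2952 g/m³ = 3277 kg/d.
Biomass produced: P_X = Y_obs·Q·ΔS = 0.2436 × 3277 ≈ 798.3 kg VSS/d.

P_X ≈ 798 kg VSS/d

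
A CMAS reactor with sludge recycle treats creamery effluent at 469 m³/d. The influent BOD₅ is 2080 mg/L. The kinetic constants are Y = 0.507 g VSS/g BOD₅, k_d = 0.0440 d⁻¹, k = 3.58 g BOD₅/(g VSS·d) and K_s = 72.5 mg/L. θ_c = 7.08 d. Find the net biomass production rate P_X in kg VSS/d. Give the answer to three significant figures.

P_X ≈ 376 kg VSS/d

From the Monod/SRT balance for a CMAS, S = K_s·(1+k_d θ_c)/[θ_c·(Y k − k_d) − 1] = 72.5 × (1 + 0.0440 × 7.08) / [7.08 × (0.507 × 3.58 − 0.0440) − 1] = 95.09 / 11.54 = 8.240 mg/L.
Observed yield with endogenous decay: Y_obs = Y / (1 + k_d·θ_c) = 0.507 / (1 + 0.0440 × 7.08) = 0.507 / 1.312 = 0.3866 g VSS/g BOD₅.
Mass of BOD₅ removed per day: Q(S₀ − S) = 469 × 2072 g/m³ = 971.7 kg/d.
Biomass produced: P_X = Y_obs·Q·ΔS = 0.3866 × 971.7 ≈ 375.6 kg VSS/d.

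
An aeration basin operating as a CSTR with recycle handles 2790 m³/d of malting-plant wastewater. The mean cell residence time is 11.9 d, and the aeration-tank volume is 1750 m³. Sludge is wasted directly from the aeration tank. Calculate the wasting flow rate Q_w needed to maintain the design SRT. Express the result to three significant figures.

Q_w ≈ 147 m³/d

Wasting from the aeration tank: Q_w = V / θ_c = 1750 / 11.9 = 147.1 m³/d.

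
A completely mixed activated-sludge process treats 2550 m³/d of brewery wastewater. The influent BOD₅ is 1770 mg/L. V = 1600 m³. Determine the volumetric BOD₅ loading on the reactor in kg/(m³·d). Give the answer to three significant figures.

L_v = Q S₀ / V = 2550 × 1770 × 10⁻³ / 1600 = 2.821 kg/(m³·d).

L_v ≈ 2.82 kg BOD₅/(m³·d)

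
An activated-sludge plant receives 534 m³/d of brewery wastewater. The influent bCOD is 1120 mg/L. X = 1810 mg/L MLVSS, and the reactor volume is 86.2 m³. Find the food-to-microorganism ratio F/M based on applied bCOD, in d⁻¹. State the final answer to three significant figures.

F/M = applied load / biomass = Q·S₀/(V·X) = 534 × 1120 / (86.20 × 1810) = 3.833 d⁻¹.

F/M ≈ 3.83 d⁻¹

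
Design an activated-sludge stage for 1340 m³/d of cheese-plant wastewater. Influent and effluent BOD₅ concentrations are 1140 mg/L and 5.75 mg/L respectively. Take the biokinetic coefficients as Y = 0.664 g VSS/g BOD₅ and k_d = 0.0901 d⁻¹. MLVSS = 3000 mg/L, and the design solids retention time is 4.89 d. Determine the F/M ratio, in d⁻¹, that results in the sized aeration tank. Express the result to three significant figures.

F/M ≈ 0.446 d⁻¹

Rearranging the biomass balance for a CMAS with decay, V = Y·Q·ΔS·θ_c / [X·(1+k_d θ_c)] = 0.664 × 1340 × (1140 − 5.75) × 4.89 / [3000 × (1 + 0.0901 × 4.89)] = 4.94×10^6 / 4322 = 1142 m³.
Food-to-microorganism ratio F/M = Q S₀ / (V X) = 1340 × 1140 / (1142 × 3000) = 0.4459 d⁻¹.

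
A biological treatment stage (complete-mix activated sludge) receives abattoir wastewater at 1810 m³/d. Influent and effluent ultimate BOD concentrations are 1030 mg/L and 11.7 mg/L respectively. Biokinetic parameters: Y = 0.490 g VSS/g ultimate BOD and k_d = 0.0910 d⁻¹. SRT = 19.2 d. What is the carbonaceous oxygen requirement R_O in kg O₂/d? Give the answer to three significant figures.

R_O ≈ 1380 kg O₂/d

Y_obs = Y / (1 + k_d θ_c) = 0.490 / (1 + 0.0910 × 19.2) = 0.490 / 2.747 = 0.1784.
ΔS = 1030 − 11.7 = 1018 mg/L, so the substrate removal rate is 1810 × 1018/1000 = 1843 kg ultimate BOD/d.
Net sludge production P_X = 0.1784 × 1843 = 328.7 kg VSS/d.
R_O = Q·(S₀ − S) − 1.42·P_X = 1843 − 1.42 × 328.7 = 1376 kg O₂/d.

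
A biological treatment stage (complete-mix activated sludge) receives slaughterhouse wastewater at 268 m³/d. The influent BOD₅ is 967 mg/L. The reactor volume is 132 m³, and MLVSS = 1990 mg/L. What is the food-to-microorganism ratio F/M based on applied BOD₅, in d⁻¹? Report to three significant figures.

F/M ≈ 0.987 d⁻¹

Food-to-microorganism ratio F/M = Q S₀ / (V X) = 268 × 967 / (132.0 × 1990) = 0.9866 d⁻¹.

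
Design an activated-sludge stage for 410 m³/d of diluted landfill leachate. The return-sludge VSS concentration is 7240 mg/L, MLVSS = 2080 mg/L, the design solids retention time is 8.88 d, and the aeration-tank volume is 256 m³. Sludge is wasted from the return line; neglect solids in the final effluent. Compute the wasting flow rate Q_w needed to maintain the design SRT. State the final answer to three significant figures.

Q_w ≈ 8.28 m³/d

θ_c = V·X/(Q_w·X_r) when wasting from the recycle, so Q_w = V·X/(θ_c·X_r) = 256.0 × 2080 / (8.88 × 7240) = 8.282 m³/d.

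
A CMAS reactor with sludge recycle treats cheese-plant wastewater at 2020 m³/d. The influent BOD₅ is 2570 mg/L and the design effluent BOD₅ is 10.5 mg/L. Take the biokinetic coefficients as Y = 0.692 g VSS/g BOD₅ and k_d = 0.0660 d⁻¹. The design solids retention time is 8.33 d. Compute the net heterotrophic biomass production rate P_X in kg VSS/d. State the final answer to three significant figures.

P_X ≈ 2310 kg VSS/d

Y_obs = Y / (1 + k_d θ_c) = 0.692 / (1 + 0.0660 × 8.33) = 0.692 / 1.550 = 0.4465.
Mass of BOD₅ removed per day: Q(S₀ − S) = 2020 × 2560 g/m³ = 5170 kg/d.
Biomass produced: P_X = Y_obs·Q·ΔS = 0.4465 × 5170 ≈ 2309 kg VSS/d.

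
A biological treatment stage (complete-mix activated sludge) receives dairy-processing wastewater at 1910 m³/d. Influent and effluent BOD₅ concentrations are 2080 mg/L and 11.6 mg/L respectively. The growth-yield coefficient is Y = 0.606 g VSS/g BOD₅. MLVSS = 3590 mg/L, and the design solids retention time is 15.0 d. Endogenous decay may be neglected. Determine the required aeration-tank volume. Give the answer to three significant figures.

V ≈ 10000 m³

Biomass mass balance (decay neglected): V·X = Y·Q·(S₀ − S)·θ_c, so V = 0.606 × 1910 × (2080 − 11.6) × 15.0 / 3590 = 10003 m³.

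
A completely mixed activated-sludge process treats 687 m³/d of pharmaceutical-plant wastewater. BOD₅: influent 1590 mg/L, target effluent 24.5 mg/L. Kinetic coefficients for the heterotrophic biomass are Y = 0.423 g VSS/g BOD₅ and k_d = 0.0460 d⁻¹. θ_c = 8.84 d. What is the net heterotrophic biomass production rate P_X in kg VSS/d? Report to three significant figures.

P_X ≈ 323 kg VSS/d

Observed yield with endogenous decay: Y_obs = Y / (1 + k_d·θ_c) = 0.423 / (1 + 0.0460 × 8.84) = 0.423 / 1.407 = 0.3007 g VSS/g BOD₅.
Substrate removed = Q·(S₀ − S) = 687 m³/d × (1590 − 24.5) g/m³ = 1.08×10^6 g/d = 1075 kg/d.
So the net sludge growth is P_X = 0.3007 × 1075 = 323.4 kg VSS/d.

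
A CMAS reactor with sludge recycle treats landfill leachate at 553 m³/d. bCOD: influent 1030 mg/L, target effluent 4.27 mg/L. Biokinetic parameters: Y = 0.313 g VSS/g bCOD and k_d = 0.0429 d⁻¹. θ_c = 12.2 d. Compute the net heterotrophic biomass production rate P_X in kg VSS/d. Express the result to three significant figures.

P_X ≈ 117 kg VSS/d

The observed yield is Y_obs = Y/(1 + k_d·θ_c) = 0.313 / (1 + 0.0429 × 12.2) = 0.313 / 1.523 = 0.2055 g VSS per g bCOD removed.
Substrate removed = Q·(S₀ − S) = 553 m³/d × (1030 − 4.27) g/m³ = 5.67×10^5 g/d = 567.2 kg/d.
Biomass produced: P_X = Y_obs·Q·ΔS = 0.2055 × 567.2 ≈ 116.5 kg VSS/d.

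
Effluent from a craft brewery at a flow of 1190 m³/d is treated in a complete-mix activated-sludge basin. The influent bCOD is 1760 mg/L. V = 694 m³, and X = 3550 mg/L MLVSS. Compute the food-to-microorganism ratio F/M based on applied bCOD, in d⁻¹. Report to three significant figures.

F/M = applied load / biomass = Q·S₀/(V·X) = 1190 × 1760 / (694.0 × 3550) = 0.8501 d⁻¹.

F/M ≈ 0.850 d⁻¹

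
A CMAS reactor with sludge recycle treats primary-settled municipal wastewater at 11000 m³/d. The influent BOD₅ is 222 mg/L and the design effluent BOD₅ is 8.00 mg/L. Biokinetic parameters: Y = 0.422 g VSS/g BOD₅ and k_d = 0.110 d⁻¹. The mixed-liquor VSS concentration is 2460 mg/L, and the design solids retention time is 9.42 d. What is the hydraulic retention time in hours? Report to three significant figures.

τ ≈ 4.08 h

From the SRT design equation V = Y Q (S₀−S) θ_c / [X (1 + k_d θ_c)] = 0.422 × 11000 × (222 − 8.00) × 9.42 / [2460 × (1 + 0.110 × 9.42)] = 9.36×10^6 / 5009 = 1868 m³.
τ = V/Q = 1868/11000 = 0.1698 d, or 4.076 h.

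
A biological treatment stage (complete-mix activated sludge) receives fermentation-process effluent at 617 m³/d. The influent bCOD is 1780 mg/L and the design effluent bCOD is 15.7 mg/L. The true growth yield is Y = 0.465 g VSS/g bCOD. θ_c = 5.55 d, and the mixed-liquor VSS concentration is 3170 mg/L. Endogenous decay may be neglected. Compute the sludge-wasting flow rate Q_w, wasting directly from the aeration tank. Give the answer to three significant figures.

V·X = Y·Q·ΔS·θ_c gives V = 0.465 × 617 × (1780 − 15.7) × 5.55 / 3170 = 886.2 m³.
For wasting at MLVSS concentration, Q_w = V/θ_c = 886.2/5.55 = 159.7 m³/d.

Q_w ≈ 160 m³/d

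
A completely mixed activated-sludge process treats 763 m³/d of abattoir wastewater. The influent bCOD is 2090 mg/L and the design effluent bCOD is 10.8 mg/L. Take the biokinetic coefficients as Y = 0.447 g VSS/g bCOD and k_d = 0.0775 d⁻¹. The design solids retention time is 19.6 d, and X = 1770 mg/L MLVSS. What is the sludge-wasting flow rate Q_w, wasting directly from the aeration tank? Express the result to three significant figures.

Q_w ≈ 159 m³/d

Rearranging the biomass balance for a CMAS with decay, V = Y·Q·ΔS·θ_c / [X·(1+k_d θ_c)] = 0.447 × 763 × (2090 − 10.8) × 19.6 / [1770 × (1 + 0.0775 × 19.6)] = 1.39×10^7 / 4459 = 3117 m³.
With mixed-liquor wasting, θ_c = V/Q_w, so Q_w = V/θ_c = 3117/19.6 = 159.0 m³/d.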